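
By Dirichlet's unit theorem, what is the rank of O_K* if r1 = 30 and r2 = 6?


By Dirichlet's unit theorem:
rank = r1 + r2 - 1
= 30 + 6 - 1
= 35

35


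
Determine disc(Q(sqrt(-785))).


For K = Q(sqrt(d)) with d squarefree: disc(K) = d if d = 1 mod 4, and disc(K) = 4d if d = 2 or 3 mod 4.
Here d = -785, and d mod 4 = 3.
d = 3 mod 4, not 1 (O_K = Z[sqrt(d)]), so disc(K) = 4d = 4 * (-785) = -3140

-3140


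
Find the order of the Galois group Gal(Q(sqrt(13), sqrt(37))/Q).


The 2 square roots of distinct primes are multiplicatively independent over Q,
so [K:Q] = 2^2 and Gal(K/Q) is isomorphic to (Z/2Z)^2.
|Gal| = 2^2 = 4

4


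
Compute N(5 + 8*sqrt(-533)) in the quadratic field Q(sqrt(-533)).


N(a + b*sqrt(d)) = a^2 - d*b^2
= (5)^2 - (-533)*(8)^2
= 25 + 34112
= 34137

34137


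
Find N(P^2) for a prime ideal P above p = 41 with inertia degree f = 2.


N(P^a) = p^(a*f)
= 41^(2*2)
= 41^4
= 2825761

2825761


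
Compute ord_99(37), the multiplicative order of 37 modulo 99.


We want ord_99(37), the smallest k >= 1 with 37^k = 1 mod 99.
n = 99 = 3^2 * 11, phi(99) = 60; the order divides phi(n).
Divisors of 60: 1, 2, 3, 4, 5, 6, 10, 12, 15, 20, 30, 60
Repeated squaring mod 99: 37^1 = 37, 37^2 = 82, 37^4 = 91, 37^8 = 64, 37^16 = 37, 37^32 = 82
Test divisors in increasing order:
  k=1: 37^1 = 37 mod 99
  k=2: 37^2 = 82 mod 99
  k=3: 37^3 = 82 * 37 = 64 mod 99
  k=4: 37^4 = 91 mod 99
  k=5: 37^5 = 91 * 37 = 1 mod 99  <- first divisor giving 1
Order = 5

5


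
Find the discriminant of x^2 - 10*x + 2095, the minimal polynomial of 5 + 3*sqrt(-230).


The element 5 + 3*sqrt(-230) has minimal polynomial:
x^2 - 10*x + 2095
Discriminant = (-10)^2 - 4*(2095)
= 100 - 8380
= -8280

-8280


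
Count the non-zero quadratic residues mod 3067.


For prime p, the number of non-zero quadratic residues is (p-1)/2.
= (3067-1)/2
= 1533

1533


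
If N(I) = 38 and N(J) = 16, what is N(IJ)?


N(IJ) = N(I) * N(J)
= 38 * 16
= 608

608


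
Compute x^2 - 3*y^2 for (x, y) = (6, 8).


x^2 - d*y^2
= 6^2 - 3*8^2
= 36 - 192
= -156

-156


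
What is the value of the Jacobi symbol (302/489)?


Compute (302/489) via quadratic reciprocity:
  pull out 2: (2/489) = +1  (since 489 mod 8 = 1)
  reciprocity: (151/489) -> +(489/151)
  reduce: (36/151)
  pull out 2: (2/151) = +1  (since 151 mod 8 = 7)
  pull out 2: (2/151) = +1  (since 151 mod 8 = 7)
  reciprocity: (9/151) -> +(151/9)
  reduce: (7/9)
  reciprocity: (7/9) -> +(9/7)
  reduce: (2/7)
  pull out 2: (2/7) = +1  (since 7 mod 8 = 7)
  (1/7) = 1
Product of signs = 1

1


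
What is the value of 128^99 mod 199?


p = 199 is prime and the exponent is (p-1)/2 = 99, so by Euler's criterion 128^99 = (128/199) = +1 or -1 mod 199.
Compute by square-and-multiply:
  99 = 64 + 32 + 2 + 1 (binary 1100011)
  Repeated squaring mod 199: 128^1 = 128, 128^2 = 66, 128^4 = 177, 128^8 = 86, 128^16 = 33, 128^32 = 94, 128^64 = 80
  128^99 = 128^64 * 128^32 * 128^2 * 128^1 = 80 * 94 * 66 * 128 mod 199
    80 * 94 = 7520 = 157 mod 199
    157 * 66 = 10362 = 14 mod 199
    14 * 128 = 1792 = 1 mod 199
  128^99 = 1 mod 199
Result 1: 128 is a quadratic residue mod 199.
128^99 mod 199 = 1

1


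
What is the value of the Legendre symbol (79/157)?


p = 157 is prime, so compute (79/157) with the reciprocity algorithm (Jacobi-symbol steps: pull out 2s via (2/n), flip via reciprocity, reduce):
  reciprocity: (79/157) -> +(157/79)
  reduce: (78/79)
  pull out 2: (2/79) = +1  (since 79 mod 8 = 7)
  reciprocity: (39/79) -> -(79/39)
  reduce: (1/39)
  (1/39) = 1
Product of signs = -1
(79/157) = -1

-1


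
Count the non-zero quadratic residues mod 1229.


For prime p, the number of non-zero quadratic residues is (p-1)/2.
= (1229-1)/2
= 614

614


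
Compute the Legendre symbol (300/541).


p = 541 is prime, so compute (300/541) with the reciprocity algorithm (Jacobi-symbol steps: pull out 2s via (2/n), flip via reciprocity, reduce):
  pull out 2: (2/541) = -1  (since 541 mod 8 = 5)
  pull out 2: (2/541) = -1  (since 541 mod 8 = 5)
  reciprocity: (75/541) -> +(541/75)
  reduce: (16/75)
  pull out 2: (2/75) = -1  (since 75 mod 8 = 3)
  pull out 2: (2/75) = -1  (since 75 mod 8 = 3)
  pull out 2: (2/75) = -1  (since 75 mod 8 = 3)
  pull out 2: (2/75) = -1  (since 75 mod 8 = 3)
  (1/75) = 1
Product of signs = 1
(300/541) = 1

1


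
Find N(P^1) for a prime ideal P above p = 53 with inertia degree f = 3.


N(P^a) = p^(a*f)
= 53^(1*3)
= 53^3
= 148877

148877


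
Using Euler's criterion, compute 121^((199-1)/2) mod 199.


p = 199 is prime and the exponent is (p-1)/2 = 99, so by Euler's criterion 121^99 = (121/199) = +1 or -1 mod 199.
Compute by square-and-multiply:
  99 = 64 + 32 + 2 + 1 (binary 1100011)
  Repeated squaring mod 199: 121^1 = 121, 121^2 = 114, 121^4 = 61, 121^8 = 139, 121^16 = 18, 121^32 = 125, 121^64 = 103
  121^99 = 121^64 * 121^32 * 121^2 * 121^1 = 103 * 125 * 114 * 121 mod 199
    103 * 125 = 12875 = 139 mod 199
    139 * 114 = 15846 = 125 mod 199
    125 * 121 = 15125 = 1 mod 199
  121^99 = 1 mod 199
Result 1: 121 is a quadratic residue mod 199.
121^99 mod 199 = 1

1


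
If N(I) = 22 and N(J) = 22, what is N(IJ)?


N(IJ) = N(I) * N(J)
= 22 * 22
= 484

484


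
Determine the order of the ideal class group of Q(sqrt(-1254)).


K = Q(sqrt(-1254)). d mod 4 = 2, so D = disc(K) = 4d = -5016
h(K) equals the number of primitive reduced positive-definite forms (a, b, c) = a*x^2 + b*x*y + c*y^2 with b^2 - 4ac = D,
where reduced means |b| <= a <= c, with b >= 0 whenever |b| = a or a = c, and primitive means gcd(a, b, c) = 1.
Reduced forces 3a^2 <= |D| = 5016, so 1 <= a <= 40; b must have the parity of D, and c = (b^2 - D)/(4a) must be an integer >= a.
Enumerate a = 1..40, b in [-a, a]:
  a=1: (1, 0, 1254)  [1]
  a=2: (2, 0, 627)  [1]
  a=3: (3, 0, 418)  [1]
  a=4: none
  a=5: (5, -2, 251), (5, 2, 251)  [2]
  a=6: (6, 0, 209)  [1]
  a=7..9: none
  a=10: (10, -8, 127), (10, 8, 127)  [2]
  a=11: (11, 0, 114)  [1]
  a=12..14: none
  a=15: (15, -12, 86), (15, 12, 86)  [2]
  a=16: none
  a=17: (17, -4, 74), (17, 4, 74)  [2]
  a=18: none
  a=19: (19, 0, 66)  [1]
  a=20..21: none
  a=22: (22, 0, 57)  [1]
  a=23..24: none
  a=25: (25, -22, 55), (25, 22, 55)  [2]
  a=26..28: none
  a=29: (29, -28, 50), (29, 28, 50)  [2]
  a=30: (30, -12, 43), (30, 12, 43)  [2]
  a=31..32: none
  a=33: (33, 0, 38)  [1]
  a=34: (34, -4, 37), (34, 4, 37)  [2]
  a=35..40: none
Total reduced forms: 1 + 1 + 1 + 2 + 1 + 2 + 1 + 2 + 2 + 1 + 1 + 2 + 2 + 2 + 1 + 2 = 24
h = 24

24


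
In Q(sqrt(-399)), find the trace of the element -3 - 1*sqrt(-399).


Tr(a + b*sqrt(d)) = (a + b*sqrt(d)) + (a - b*sqrt(d)) = 2a
= 2 * (-3)
= -6

-6


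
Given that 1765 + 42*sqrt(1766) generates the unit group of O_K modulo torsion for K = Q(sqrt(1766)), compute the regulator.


epsilon = 1765 + 42*sqrt(1766)
= 3529.9997
R = ln(3529.9997)
= 8.1691

8.1691


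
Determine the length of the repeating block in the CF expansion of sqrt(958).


Run the CF algorithm for sqrt(958).
a_0 = floor(sqrt(958)) = 30; set m_0=0, q_0=1.
Recurrence: m' = q*a - m,  q' = (d - m'^2)/q,  a' = floor((a_0 + m')/q').
  step 1: m=30, q=58, a=1
  step 2: m=28, q=3, a=19
  step 3: m=29, q=39, a=1
  step 4: m=10, q=22, a=1
  step 5: m=12, q=37, a=1
  step 6: m=25, q=9, a=6
  step 7: m=29, q=13, a=4
  step 8: m=23, q=33, a=1
  step 9: m=10, q=26, a=1
  step 10: m=16, q=27, a=1
  step 11: m=11, q=31, a=1
  step 12: m=20, q=18, a=2
  step 13: m=16, q=39, a=1
  step 14: m=23, q=11, a=4
  step 15: m=21, q=47, a=1
  step 16: m=26, q=6, a=9
  step 17: m=28, q=29, a=2
  step 18: m=30, q=2, a=30
  step 19: m=30, q=29, a=2
  step 20: m=28, q=6, a=9
  step 21: m=26, q=47, a=1
  step 22: m=21, q=11, a=4
  step 23: m=23, q=39, a=1
  step 24: m=16, q=18, a=2
  step 25: m=20, q=31, a=1
  step 26: m=11, q=27, a=1
  step 27: m=16, q=26, a=1
  step 28: m=10, q=33, a=1
  step 29: m=23, q=13, a=4
  step 30: m=29, q=9, a=6
  step 31: m=25, q=37, a=1
  step 32: m=12, q=22, a=1
  step 33: m=10, q=39, a=1
  step 34: m=29, q=3, a=19
  step 35: m=28, q=58, a=1
  step 36: m=30, q=1, a=60
a_36 = 2*a_0 = 60, so the period closes here.
sqrt(958) = [30; 1, 19, 1, 1, 1, 6, 4, 1, 1, 1, 1, 2, 1, 4, 1, 9, 2, 30, 2, 9, 1, 4, 1, 2, 1, 1, 1, 1, 4, 6, 1, 1, 1, 19, 1, 60]
Period length = 36

36


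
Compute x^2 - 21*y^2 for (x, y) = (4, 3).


x^2 - d*y^2
= 4^2 - 21*3^2
= 16 - 189
= -173

-173


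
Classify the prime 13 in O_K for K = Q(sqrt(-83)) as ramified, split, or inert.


K = Q(sqrt(-83)). Since d mod 4 = 1, disc(K) = -83.
Check p | disc: -83 mod 13 = 8.
p does not divide disc. Compute Legendre symbol (d/p):
8^((13-1)/2) mod 13 = -1
(d/p) = -1, so p is inert: (p) stays prime with e=1, f=2, g=1.
Therefore p is inert.

inert


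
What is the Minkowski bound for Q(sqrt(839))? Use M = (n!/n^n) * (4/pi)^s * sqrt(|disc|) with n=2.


d = 839, d mod 4 = 3, so disc(K) = 4d = 3356; |disc(K)| = 3356
Real quadratic field, so n = 2, s = r2 = 0, r1 = 2
M = (n!/n^n) * (4/pi)^s * sqrt(|disc(K)|) = (2!/2^2) * (4/pi)^0 * sqrt(3356)
= 0.5 * 1.000000 * 57.930993
= 28.9655

28.9655


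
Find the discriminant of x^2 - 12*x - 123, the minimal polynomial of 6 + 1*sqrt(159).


The element 6 + 1*sqrt(159) has minimal polynomial:
x^2 - 12*x - 123
Discriminant = (-12)^2 - 4*(-123)
= 144 + 492
= 636

636


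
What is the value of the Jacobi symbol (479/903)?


Compute (479/903) via quadratic reciprocity:
  reciprocity: (479/903) -> -(903/479)
  reduce: (424/479)
  pull out 2: (2/479) = +1  (since 479 mod 8 = 7)
  pull out 2: (2/479) = +1  (since 479 mod 8 = 7)
  pull out 2: (2/479) = +1  (since 479 mod 8 = 7)
  reciprocity: (53/479) -> +(479/53)
  reduce: (2/53)
  pull out 2: (2/53) = -1  (since 53 mod 8 = 5)
  (1/53) = 1
Product of signs = 1

1


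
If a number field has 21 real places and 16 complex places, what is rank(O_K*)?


By Dirichlet's unit theorem:
rank = r1 + r2 - 1
= 21 + 16 - 1
= 36

36


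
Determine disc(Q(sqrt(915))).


For K = Q(sqrt(d)) with d squarefree: disc(K) = d if d = 1 mod 4, and disc(K) = 4d if d = 2 or 3 mod 4.
Here d = 915, and d mod 4 = 3.
d = 3 mod 4, not 1 (O_K = Z[sqrt(d)]), so disc(K) = 4d = 4 * (915) = 3660

3660


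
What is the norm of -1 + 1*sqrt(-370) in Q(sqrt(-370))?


N(a + b*sqrt(d)) = a^2 - d*b^2
= (-1)^2 - (-370)*(1)^2
= 1 + 370
= 371

371


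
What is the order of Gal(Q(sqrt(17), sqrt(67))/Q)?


The 2 square roots of distinct primes are multiplicatively independent over Q,
so [K:Q] = 2^2 and Gal(K/Q) is isomorphic to (Z/2Z)^2.
|Gal| = 2^2 = 4

4


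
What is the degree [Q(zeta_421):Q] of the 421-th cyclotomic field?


The degree equals Euler's totient phi(421).
421 = 421
phi(421) = 420

420


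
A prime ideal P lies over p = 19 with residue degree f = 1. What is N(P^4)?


N(P^a) = p^(a*f)
= 19^(4*1)
= 19^4
= 130321

130321


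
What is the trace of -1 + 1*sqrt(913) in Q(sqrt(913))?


Tr(a + b*sqrt(d)) = (a + b*sqrt(d)) + (a - b*sqrt(d)) = 2a
= 2 * (-1)
= -2

-2


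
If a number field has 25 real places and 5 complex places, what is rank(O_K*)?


By Dirichlet's unit theorem:
rank = r1 + r2 - 1
= 25 + 5 - 1
= 29

29


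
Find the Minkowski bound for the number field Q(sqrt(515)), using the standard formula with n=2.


d = 515, d mod 4 = 3, so disc(K) = 4d = 2060; |disc(K)| = 2060
Real quadratic field, so n = 2, s = r2 = 0, r1 = 2
M = (n!/n^n) * (4/pi)^s * sqrt(|disc(K)|) = (2!/2^2) * (4/pi)^0 * sqrt(2060)
= 0.5 * 1.000000 * 45.387223
= 22.6936

22.6936


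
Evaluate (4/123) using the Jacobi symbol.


Compute (4/123) via quadratic reciprocity:
  pull out 2: (2/123) = -1  (since 123 mod 8 = 3)
  pull out 2: (2/123) = -1  (since 123 mod 8 = 3)
  (1/123) = 1
Product of signs = 1

1


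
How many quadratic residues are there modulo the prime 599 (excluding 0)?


For prime p, the number of non-zero quadratic residues is (p-1)/2.
= (599-1)/2
= 299

299


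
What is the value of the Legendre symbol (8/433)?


p = 433 is prime, so compute (8/433) with the reciprocity algorithm (Jacobi-symbol steps: pull out 2s via (2/n), flip via reciprocity, reduce):
  pull out 2: (2/433) = +1  (since 433 mod 8 = 1)
  pull out 2: (2/433) = +1  (since 433 mod 8 = 1)
  pull out 2: (2/433) = +1  (since 433 mod 8 = 1)
  (1/433) = 1
Product of signs = 1
(8/433) = 1

1


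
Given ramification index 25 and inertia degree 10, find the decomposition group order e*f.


|D_P| = e * f
= 25 * 10
= 250

250


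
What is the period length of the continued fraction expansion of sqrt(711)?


Run the CF algorithm for sqrt(711).
a_0 = floor(sqrt(711)) = 26; set m_0=0, q_0=1.
Recurrence: m' = q*a - m,  q' = (d - m'^2)/q,  a' = floor((a_0 + m')/q').
  step 1: m=26, q=35, a=1
  step 2: m=9, q=18, a=1
  step 3: m=9, q=35, a=1
  step 4: m=26, q=1, a=52
a_4 = 2*a_0 = 52, so the period closes here.
sqrt(711) = [26; 1, 1, 1, 52]
Period length = 4

4


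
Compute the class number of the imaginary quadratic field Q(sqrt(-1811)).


K = Q(sqrt(-1811)). d mod 4 = 1, so D = disc(K) = d = -1811
h(K) equals the number of primitive reduced positive-definite forms (a, b, c) = a*x^2 + b*x*y + c*y^2 with b^2 - 4ac = D,
where reduced means |b| <= a <= c, with b >= 0 whenever |b| = a or a = c, and primitive means gcd(a, b, c) = 1.
Reduced forces 3a^2 <= |D| = 1811, so 1 <= a <= 24; b must have the parity of D, and c = (b^2 - D)/(4a) must be an integer >= a.
Enumerate a = 1..24, b in [-a, a]:
  a=1: (1, 1, 453)  [1]
  a=2: none
  a=3: (3, -1, 151), (3, 1, 151)  [2]
  a=4: none
  a=5: (5, -3, 91), (5, 3, 91)  [2]
  a=6: none
  a=7: (7, -3, 65), (7, 3, 65)  [2]
  a=8: none
  a=9: (9, -5, 51), (9, 5, 51)  [2]
  a=10: none
  a=11: (11, -9, 43), (11, 9, 43)  [2]
  a=12: none
  a=13: (13, -3, 35), (13, 3, 35)  [2]
  a=14: none
  a=15: (15, -13, 33), (15, -7, 31), (15, 7, 31), (15, 13, 33)  [4]
  a=16: none
  a=17: (17, -5, 27), (17, 5, 27)  [2]
  a=18..20: none
  a=21: (21, -17, 25), (21, -11, 23), (21, 11, 23), (21, 17, 25)  [4]
  a=22..24: none
Total reduced forms: 1 + 2 + 2 + 2 + 2 + 2 + 2 + 4 + 2 + 4 = 23
h = 23

23


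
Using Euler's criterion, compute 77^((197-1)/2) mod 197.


p = 197 is prime and the exponent is (p-1)/2 = 98, so by Euler's criterion 77^98 = (77/197) = +1 or -1 mod 197.
Compute by square-and-multiply:
  98 = 64 + 32 + 2 (binary 1100010)
  Repeated squaring mod 197: 77^1 = 77, 77^2 = 19, 77^4 = 164, 77^8 = 104, 77^16 = 178, 77^32 = 164, 77^64 = 104
  77^98 = 77^64 * 77^32 * 77^2 = 104 * 164 * 19 mod 197
    104 * 164 = 17056 = 114 mod 197
    114 * 19 = 2166 = 196 mod 197
  77^98 = 196 mod 197
Result 196 = p - 1 = -1 mod 197: 77 is a quadratic non-residue mod 197. As a residue in [0, p-1] the value is 196.
77^98 mod 197 = 196

196


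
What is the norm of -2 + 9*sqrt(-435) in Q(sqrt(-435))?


N(a + b*sqrt(d)) = a^2 - d*b^2
= (-2)^2 - (-435)*(9)^2
= 4 + 35235
= 35239

35239


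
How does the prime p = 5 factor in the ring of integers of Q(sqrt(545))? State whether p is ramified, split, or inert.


K = Q(sqrt(545)). Since d mod 4 = 1, disc(K) = 545.
Check p | disc: 545 mod 5 = 0.
p divides disc, so p ramifies: (p) = P^2 with e=2, f=1, g=1.
Therefore p is ramified.

ramified


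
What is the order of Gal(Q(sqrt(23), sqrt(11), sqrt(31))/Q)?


The 3 square roots of distinct primes are multiplicatively independent over Q,
so [K:Q] = 2^3 and Gal(K/Q) is isomorphic to (Z/2Z)^3.
|Gal| = 2^3 = 8

8


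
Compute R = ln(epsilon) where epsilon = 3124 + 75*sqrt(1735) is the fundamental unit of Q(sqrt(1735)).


epsilon = 3124 + 75*sqrt(1735)
= 6247.9998
R = ln(6247.9998)
= 8.7400

8.7400


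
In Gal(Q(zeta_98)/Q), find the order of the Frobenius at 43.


The Frobenius at p in Gal(Q(zeta_n)/Q) = (Z/nZ)* is the class of p, so its order is ord_98(43), the smallest k >= 1 with 43^k = 1 mod 98.
n = 98 = 2 * 7^2, phi(98) = 42; the order divides phi(n).
Divisors of 42: 1, 2, 3, 6, 7, 14, 21, 42
Repeated squaring mod 98: 43^1 = 43, 43^2 = 85, 43^4 = 71, 43^8 = 43, 43^16 = 85, 43^32 = 71
Test divisors in increasing order:
  k=1: 43^1 = 43 mod 98
  k=2: 43^2 = 85 mod 98
  k=3: 43^3 = 85 * 43 = 29 mod 98
  k=6: 43^6 = 71 * 85 = 57 mod 98
  k=7: 43^7 = 71 * 85 * 43 = 1 mod 98  <- first divisor giving 1
Order = 7

7


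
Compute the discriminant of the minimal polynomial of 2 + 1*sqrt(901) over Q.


The element 2 + 1*sqrt(901) has minimal polynomial:
x^2 - 4*x - 897
Discriminant = (-4)^2 - 4*(-897)
= 16 + 3588
= 3604

3604


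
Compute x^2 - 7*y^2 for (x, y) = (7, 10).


x^2 - d*y^2
= 7^2 - 7*10^2
= 49 - 700
= -651

-651


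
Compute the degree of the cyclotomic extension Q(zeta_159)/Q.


The degree equals Euler's totient phi(159).
159 = 3 * 53
phi(159) = 104

104


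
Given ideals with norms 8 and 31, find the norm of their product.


N(IJ) = N(I) * N(J)
= 8 * 31
= 248

248


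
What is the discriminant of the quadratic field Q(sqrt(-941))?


For K = Q(sqrt(d)) with d squarefree: disc(K) = d if d = 1 mod 4, and disc(K) = 4d if d = 2 or 3 mod 4.
Here d = -941, and d mod 4 = 3.
d = 3 mod 4, not 1 (O_K = Z[sqrt(d)]), so disc(K) = 4d = 4 * (-941) = -3764

-3764


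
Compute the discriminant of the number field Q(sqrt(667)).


For K = Q(sqrt(d)) with d squarefree: disc(K) = d if d = 1 mod 4, and disc(K) = 4d if d = 2 or 3 mod 4.
Here d = 667, and d mod 4 = 3.
d = 3 mod 4, not 1 (O_K = Z[sqrt(d)]), so disc(K) = 4d = 4 * (667) = 2668

2668


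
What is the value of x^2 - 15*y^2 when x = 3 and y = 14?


x^2 - d*y^2
= 3^2 - 15*14^2
= 9 - 2940
= -2931

-2931


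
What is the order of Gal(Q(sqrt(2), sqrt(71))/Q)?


The 2 square roots of distinct primes are multiplicatively independent over Q,
so [K:Q] = 2^2 and Gal(K/Q) is isomorphic to (Z/2Z)^2.
|Gal| = 2^2 = 4

4


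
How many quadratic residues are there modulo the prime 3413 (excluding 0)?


For prime p, the number of non-zero quadratic residues is (p-1)/2.
= (3413-1)/2
= 1706

1706


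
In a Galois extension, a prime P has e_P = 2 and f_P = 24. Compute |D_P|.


|D_P| = e * f
= 2 * 24
= 48

48


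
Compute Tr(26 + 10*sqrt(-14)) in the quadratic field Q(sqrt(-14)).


Tr(a + b*sqrt(d)) = (a + b*sqrt(d)) + (a - b*sqrt(d)) = 2a
= 2 * (26)
= 52

52


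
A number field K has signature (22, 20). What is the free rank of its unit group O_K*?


By Dirichlet's unit theorem:
rank = r1 + r2 - 1
= 22 + 20 - 1
= 41

41


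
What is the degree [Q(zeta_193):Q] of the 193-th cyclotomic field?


The degree equals Euler's totient phi(193).
193 = 193
phi(193) = 192

192


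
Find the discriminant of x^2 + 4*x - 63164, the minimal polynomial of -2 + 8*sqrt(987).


The element -2 + 8*sqrt(987) has minimal polynomial:
x^2 + 4*x - 63164
Discriminant = (4)^2 - 4*(-63164)
= 16 + 252656
= 252672

252672


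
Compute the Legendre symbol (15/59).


p = 59 is prime, so compute (15/59) with the reciprocity algorithm (Jacobi-symbol steps: pull out 2s via (2/n), flip via reciprocity, reduce):
  reciprocity: (15/59) -> -(59/15)
  reduce: (14/15)
  pull out 2: (2/15) = +1  (since 15 mod 8 = 7)
  reciprocity: (7/15) -> -(15/7)
  reduce: (1/7)
  (1/7) = 1
Product of signs = 1
(15/59) = 1

1


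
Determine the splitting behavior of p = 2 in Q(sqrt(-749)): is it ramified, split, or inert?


K = Q(sqrt(-749)). Since d mod 4 = 3, disc(K) = -2996.
Check p | disc: -2996 mod 2 = 0.
p divides disc, so p ramifies: (p) = P^2 with e=2, f=1, g=1.
Therefore p is ramified.

ramified


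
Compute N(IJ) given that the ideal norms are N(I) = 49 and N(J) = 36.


N(IJ) = N(I) * N(J)
= 49 * 36
= 1764

1764


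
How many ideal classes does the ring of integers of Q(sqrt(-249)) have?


K = Q(sqrt(-249)). d mod 4 = 3, so D = disc(K) = 4d = -996
h(K) equals the number of primitive reduced positive-definite forms (a, b, c) = a*x^2 + b*x*y + c*y^2 with b^2 - 4ac = D,
where reduced means |b| <= a <= c, with b >= 0 whenever |b| = a or a = c, and primitive means gcd(a, b, c) = 1.
Reduced forces 3a^2 <= |D| = 996, so 1 <= a <= 18; b must have the parity of D, and c = (b^2 - D)/(4a) must be an integer >= a.
Enumerate a = 1..18, b in [-a, a]:
  a=1: (1, 0, 249)  [1]
  a=2: (2, 2, 125)  [1]
  a=3: (3, 0, 83)  [1]
  a=4: none
  a=5: (5, -2, 50), (5, 2, 50)  [2]
  a=6: (6, 6, 43)  [1]
  a=7..9: none
  a=10: (10, -2, 25), (10, 2, 25)  [2]
  a=11: (11, -4, 23), (11, 4, 23)  [2]
  a=12..14: none
  a=15: (15, -12, 19), (15, 12, 19)  [2]
  a=16..18: none
Total reduced forms: 1 + 1 + 1 + 2 + 1 + 2 + 2 + 2 = 12
h = 12

12


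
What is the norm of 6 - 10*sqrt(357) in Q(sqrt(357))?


N(a + b*sqrt(d)) = a^2 - d*b^2
= (6)^2 - (357)*(-10)^2
= 36 - 35700
= -35664

-35664


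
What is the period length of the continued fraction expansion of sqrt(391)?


Run the CF algorithm for sqrt(391).
a_0 = floor(sqrt(391)) = 19; set m_0=0, q_0=1.
Recurrence: m' = q*a - m,  q' = (d - m'^2)/q,  a' = floor((a_0 + m')/q').
  step 1: m=19, q=30, a=1
  step 2: m=11, q=9, a=3
  step 3: m=16, q=15, a=2
  step 4: m=14, q=13, a=2
  step 5: m=12, q=19, a=1
  step 6: m=7, q=18, a=1
  step 7: m=11, q=15, a=2
  step 8: m=19, q=2, a=19
  step 9: m=19, q=15, a=2
  step 10: m=11, q=18, a=1
  step 11: m=7, q=19, a=1
  step 12: m=12, q=13, a=2
  step 13: m=14, q=15, a=2
  step 14: m=16, q=9, a=3
  step 15: m=11, q=30, a=1
  step 16: m=19, q=1, a=38
a_16 = 2*a_0 = 38, so the period closes here.
sqrt(391) = [19; 1, 3, 2, 2, 1, 1, 2, 19, 2, 1, 1, 2, 2, 3, 1, 38]
Period length = 16

16


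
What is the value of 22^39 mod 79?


p = 79 is prime and the exponent is (p-1)/2 = 39, so by Euler's criterion 22^39 = (22/79) = +1 or -1 mod 79.
Compute by square-and-multiply:
  39 = 32 + 4 + 2 + 1 (binary 100111)
  Repeated squaring mod 79: 22^1 = 22, 22^2 = 10, 22^4 = 21, 22^8 = 46, 22^16 = 62, 22^32 = 52
  22^39 = 22^32 * 22^4 * 22^2 * 22^1 = 52 * 21 * 10 * 22 mod 79
    52 * 21 = 1092 = 65 mod 79
    65 * 10 = 650 = 18 mod 79
    18 * 22 = 396 = 1 mod 79
  22^39 = 1 mod 79
Result 1: 22 is a quadratic residue mod 79.
22^39 mod 79 = 1

1


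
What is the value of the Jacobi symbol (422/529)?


Compute (422/529) via quadratic reciprocity:
  pull out 2: (2/529) = +1  (since 529 mod 8 = 1)
  reciprocity: (211/529) -> +(529/211)
  reduce: (107/211)
  reciprocity: (107/211) -> -(211/107)
  reduce: (104/107)
  pull out 2: (2/107) = -1  (since 107 mod 8 = 3)
  pull out 2: (2/107) = -1  (since 107 mod 8 = 3)
  pull out 2: (2/107) = -1  (since 107 mod 8 = 3)
  reciprocity: (13/107) -> +(107/13)
  reduce: (3/13)
  reciprocity: (3/13) -> +(13/3)
  reduce: (1/3)
  (1/3) = 1
Product of signs = 1

1


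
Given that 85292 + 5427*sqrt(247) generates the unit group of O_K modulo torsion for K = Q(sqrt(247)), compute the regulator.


epsilon = 85292 + 5427*sqrt(247)
= 170584.0000
R = ln(170584.0000)
= 12.0470

12.0470


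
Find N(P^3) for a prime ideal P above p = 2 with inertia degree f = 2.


N(P^a) = p^(a*f)
= 2^(3*2)
= 2^6
= 64

64


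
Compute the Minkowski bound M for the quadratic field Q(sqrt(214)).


d = 214, d mod 4 = 2, so disc(K) = 4d = 856; |disc(K)| = 856
Real quadratic field, so n = 2, s = r2 = 0, r1 = 2
M = (n!/n^n) * (4/pi)^s * sqrt(|disc(K)|) = (2!/2^2) * (4/pi)^0 * sqrt(856)
= 0.5 * 1.000000 * 29.257478
= 14.6287

14.6287


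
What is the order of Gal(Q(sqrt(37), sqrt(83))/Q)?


The 2 square roots of distinct primes are multiplicatively independent over Q,
so [K:Q] = 2^2 and Gal(K/Q) is isomorphic to (Z/2Z)^2.
|Gal| = 2^2 = 4

4


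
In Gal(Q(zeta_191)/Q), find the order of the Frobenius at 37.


The Frobenius at p in Gal(Q(zeta_n)/Q) = (Z/nZ)* is the class of p, so its order is ord_191(37), the smallest k >= 1 with 37^k = 1 mod 191.
n = 191 = 191, phi(191) = 190; the order divides phi(n).
Divisors of 190: 1, 2, 5, 10, 19, 38, 95, 190
Repeated squaring mod 191: 37^1 = 37, 37^2 = 32, 37^4 = 69, 37^8 = 177, 37^16 = 5, 37^32 = 25, 37^64 = 52, 37^128 = 30
Test divisors in increasing order:
  k=1: 37^1 = 37 mod 191
  k=2: 37^2 = 32 mod 191
  k=5: 37^5 = 69 * 37 = 70 mod 191
  k=10: 37^10 = 177 * 32 = 125 mod 191
  k=19: 37^19 = 5 * 32 * 37 = 190 mod 191
  k=38: 37^38 = 25 * 69 * 32 = 1 mod 191  <- first divisor giving 1
Order = 38

38


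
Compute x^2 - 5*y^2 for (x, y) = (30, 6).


x^2 - d*y^2
= 30^2 - 5*6^2
= 900 - 180
= 720

720


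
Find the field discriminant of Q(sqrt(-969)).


For K = Q(sqrt(d)) with d squarefree: disc(K) = d if d = 1 mod 4, and disc(K) = 4d if d = 2 or 3 mod 4.
Here d = -969, and d mod 4 = 3.
d = 3 mod 4, not 1 (O_K = Z[sqrt(d)]), so disc(K) = 4d = 4 * (-969) = -3876

-3876


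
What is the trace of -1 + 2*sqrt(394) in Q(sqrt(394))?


Tr(a + b*sqrt(d)) = (a + b*sqrt(d)) + (a - b*sqrt(d)) = 2a
= 2 * (-1)
= -2

-2


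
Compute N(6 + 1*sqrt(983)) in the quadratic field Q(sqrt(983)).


N(a + b*sqrt(d)) = a^2 - d*b^2
= (6)^2 - (983)*(1)^2
= 36 - 983
= -947

-947


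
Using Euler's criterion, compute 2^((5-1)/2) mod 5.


p = 5 is prime and the exponent is (p-1)/2 = 2, so by Euler's criterion 2^2 = (2/5) = +1 or -1 mod 5.
Compute by square-and-multiply:
  2 = 2 (binary 10)
  Repeated squaring mod 5: 2^1 = 2, 2^2 = 4
  2^2 = 4 mod 5
Result 4 = p - 1 = -1 mod 5: 2 is a quadratic non-residue mod 5. As a residue in [0, p-1] the value is 4.
2^2 mod 5 = 4

4


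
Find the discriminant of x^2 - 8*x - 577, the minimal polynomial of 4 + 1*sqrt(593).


The element 4 + 1*sqrt(593) has minimal polynomial:
x^2 - 8*x - 577
Discriminant = (-8)^2 - 4*(-577)
= 64 + 2308
= 2372

2372


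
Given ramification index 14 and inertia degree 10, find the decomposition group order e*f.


|D_P| = e * f
= 14 * 10
= 140

140


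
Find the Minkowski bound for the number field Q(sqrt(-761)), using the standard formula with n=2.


d = -761, d mod 4 = 3, so disc(K) = 4d = -3044; |disc(K)| = 3044
Imaginary quadratic field, so n = 2, s = r2 = 1, r1 = 0
M = (n!/n^n) * (4/pi)^s * sqrt(|disc(K)|) = (2!/2^2) * (4/pi)^1 * sqrt(3044)
= 0.5 * 1.273240 * 55.172457
= 35.1239

35.1239


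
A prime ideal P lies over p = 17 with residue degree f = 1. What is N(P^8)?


N(P^a) = p^(a*f)
= 17^(8*1)
= 17^8
= 6975757441

6975757441


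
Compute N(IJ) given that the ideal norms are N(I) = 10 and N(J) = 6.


N(IJ) = N(I) * N(J)
= 10 * 6
= 60

60


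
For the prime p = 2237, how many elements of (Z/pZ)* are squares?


For prime p, the number of non-zero quadratic residues is (p-1)/2.
= (2237-1)/2
= 1118

1118


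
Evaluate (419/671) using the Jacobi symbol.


Compute (419/671) via quadratic reciprocity:
  reciprocity: (419/671) -> -(671/419)
  reduce: (252/419)
  pull out 2: (2/419) = -1  (since 419 mod 8 = 3)
  pull out 2: (2/419) = -1  (since 419 mod 8 = 3)
  reciprocity: (63/419) -> -(419/63)
  reduce: (41/63)
  reciprocity: (41/63) -> +(63/41)
  reduce: (22/41)
  pull out 2: (2/41) = +1  (since 41 mod 8 = 1)
  reciprocity: (11/41) -> +(41/11)
  reduce: (8/11)
  pull out 2: (2/11) = -1  (since 11 mod 8 = 3)
  pull out 2: (2/11) = -1  (since 11 mod 8 = 3)
  pull out 2: (2/11) = -1  (since 11 mod 8 = 3)
  (1/11) = 1
Product of signs = -1

-1


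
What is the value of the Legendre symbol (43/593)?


p = 593 is prime, so compute (43/593) with the reciprocity algorithm (Jacobi-symbol steps: pull out 2s via (2/n), flip via reciprocity, reduce):
  reciprocity: (43/593) -> +(593/43)
  reduce: (34/43)
  pull out 2: (2/43) = -1  (since 43 mod 8 = 3)
  reciprocity: (17/43) -> +(43/17)
  reduce: (9/17)
  reciprocity: (9/17) -> +(17/9)
  reduce: (8/9)
  pull out 2: (2/9) = +1  (since 9 mod 8 = 1)
  pull out 2: (2/9) = +1  (since 9 mod 8 = 1)
  pull out 2: (2/9) = +1  (since 9 mod 8 = 1)
  (1/9) = 1
Product of signs = -1
(43/593) = -1

-1


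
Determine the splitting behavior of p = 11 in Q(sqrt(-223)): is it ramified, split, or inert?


K = Q(sqrt(-223)). Since d mod 4 = 1, disc(K) = -223.
Check p | disc: -223 mod 11 = 8.
p does not divide disc. Compute Legendre symbol (d/p):
8^((11-1)/2) mod 11 = -1
(d/p) = -1, so p is inert: (p) stays prime with e=1, f=2, g=1.
Therefore p is inert.

inert


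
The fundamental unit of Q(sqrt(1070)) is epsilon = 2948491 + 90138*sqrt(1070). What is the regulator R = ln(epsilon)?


epsilon = 2948491 + 90138*sqrt(1070)
= 5.8970e+06
R = ln(5.8970e+06)
= 15.5900

15.5900


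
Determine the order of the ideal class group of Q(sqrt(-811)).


K = Q(sqrt(-811)). d mod 4 = 1, so D = disc(K) = d = -811
h(K) equals the number of primitive reduced positive-definite forms (a, b, c) = a*x^2 + b*x*y + c*y^2 with b^2 - 4ac = D,
where reduced means |b| <= a <= c, with b >= 0 whenever |b| = a or a = c, and primitive means gcd(a, b, c) = 1.
Reduced forces 3a^2 <= |D| = 811, so 1 <= a <= 16; b must have the parity of D, and c = (b^2 - D)/(4a) must be an integer >= a.
Enumerate a = 1..16, b in [-a, a]:
  a=1: (1, 1, 203)  [1]
  a=2..4: none
  a=5: (5, -3, 41), (5, 3, 41)  [2]
  a=6: none
  a=7: (7, -1, 29), (7, 1, 29)  [2]
  a=8..10: none
  a=11: (11, -5, 19), (11, 5, 19)  [2]
  a=12..16: none
Total reduced forms: 1 + 2 + 2 + 2 = 7
h = 7

7


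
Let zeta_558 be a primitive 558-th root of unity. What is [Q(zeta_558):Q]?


The degree equals Euler's totient phi(558).
558 = 2 * 3^2 * 31
phi(558) = 180

180


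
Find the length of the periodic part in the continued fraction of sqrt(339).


Run the CF algorithm for sqrt(339).
a_0 = floor(sqrt(339)) = 18; set m_0=0, q_0=1.
Recurrence: m' = q*a - m,  q' = (d - m'^2)/q,  a' = floor((a_0 + m')/q').
  step 1: m=18, q=15, a=2
  step 2: m=12, q=13, a=2
  step 3: m=14, q=11, a=2
  step 4: m=8, q=25, a=1
  step 5: m=17, q=2, a=17
  step 6: m=17, q=25, a=1
  step 7: m=8, q=11, a=2
  step 8: m=14, q=13, a=2
  step 9: m=12, q=15, a=2
  step 10: m=18, q=1, a=36
a_10 = 2*a_0 = 36, so the period closes here.
sqrt(339) = [18; 2, 2, 2, 1, 17, 1, 2, 2, 2, 36]
Period length = 10

10


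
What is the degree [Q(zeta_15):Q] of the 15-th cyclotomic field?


The degree equals Euler's totient phi(15).
15 = 3 * 5
phi(15) = 8

8


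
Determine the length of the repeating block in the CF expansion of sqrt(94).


Run the CF algorithm for sqrt(94).
a_0 = floor(sqrt(94)) = 9; set m_0=0, q_0=1.
Recurrence: m' = q*a - m,  q' = (d - m'^2)/q,  a' = floor((a_0 + m')/q').
  step 1: m=9, q=13, a=1
  step 2: m=4, q=6, a=2
  step 3: m=8, q=5, a=3
  step 4: m=7, q=9, a=1
  step 5: m=2, q=10, a=1
  step 6: m=8, q=3, a=5
  step 7: m=7, q=15, a=1
  step 8: m=8, q=2, a=8
  step 9: m=8, q=15, a=1
  step 10: m=7, q=3, a=5
  step 11: m=8, q=10, a=1
  step 12: m=2, q=9, a=1
  step 13: m=7, q=5, a=3
  step 14: m=8, q=6, a=2
  step 15: m=4, q=13, a=1
  step 16: m=9, q=1, a=18
a_16 = 2*a_0 = 18, so the period closes here.
sqrt(94) = [9; 1, 2, 3, 1, 1, 5, 1, 8, 1, 5, 1, 1, 3, 2, 1, 18]
Period length = 16

16


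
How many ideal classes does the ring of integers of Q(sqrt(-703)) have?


K = Q(sqrt(-703)). d mod 4 = 1, so D = disc(K) = d = -703
h(K) equals the number of primitive reduced positive-definite forms (a, b, c) = a*x^2 + b*x*y + c*y^2 with b^2 - 4ac = D,
where reduced means |b| <= a <= c, with b >= 0 whenever |b| = a or a = c, and primitive means gcd(a, b, c) = 1.
Reduced forces 3a^2 <= |D| = 703, so 1 <= a <= 15; b must have the parity of D, and c = (b^2 - D)/(4a) must be an integer >= a.
Enumerate a = 1..15, b in [-a, a]:
  a=1: (1, 1, 176)  [1]
  a=2: (2, -1, 88), (2, 1, 88)  [2]
  a=3: none
  a=4: (4, -1, 44), (4, 1, 44)  [2]
  a=5..6: none
  a=7: (7, -5, 26), (7, 5, 26)  [2]
  a=8: (8, -1, 22), (8, 1, 22)  [2]
  a=9..10: none
  a=11: (11, -1, 16), (11, 1, 16)  [2]
  a=12: none
  a=13: (13, -5, 14), (13, 5, 14)  [2]
  a=14: (14, 9, 14)  [1]
  a=15: none
Total reduced forms: 1 + 2 + 2 + 2 + 2 + 2 + 2 + 1 = 14
h = 14

14


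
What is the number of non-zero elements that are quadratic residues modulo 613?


For prime p, the number of non-zero quadratic residues is (p-1)/2.
= (613-1)/2
= 306

306


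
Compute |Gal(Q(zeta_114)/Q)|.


|Gal(Q(zeta_114)/Q)| = phi(114)
= 36

36


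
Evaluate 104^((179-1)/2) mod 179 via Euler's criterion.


p = 179 is prime and the exponent is (p-1)/2 = 89, so by Euler's criterion 104^89 = (104/179) = +1 or -1 mod 179.
Compute by square-and-multiply:
  89 = 64 + 16 + 8 + 1 (binary 1011001)
  Repeated squaring mod 179: 104^1 = 104, 104^2 = 76, 104^4 = 48, 104^8 = 156, 104^16 = 171, 104^32 = 64, 104^64 = 158
  104^89 = 104^64 * 104^16 * 104^8 * 104^1 = 158 * 171 * 156 * 104 mod 179
    158 * 171 = 27018 = 168 mod 179
    168 * 156 = 26208 = 74 mod 179
    74 * 104 = 7696 = 178 mod 179
  104^89 = 178 mod 179
Result 178 = p - 1 = -1 mod 179: 104 is a quadratic non-residue mod 179. As a residue in [0, p-1] the value is 178.
104^89 mod 179 = 178

178


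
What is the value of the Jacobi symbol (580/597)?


Compute (580/597) via quadratic reciprocity:
  pull out 2: (2/597) = -1  (since 597 mod 8 = 5)
  pull out 2: (2/597) = -1  (since 597 mod 8 = 5)
  reciprocity: (145/597) -> +(597/145)
  reduce: (17/145)
  reciprocity: (17/145) -> +(145/17)
  reduce: (9/17)
  reciprocity: (9/17) -> +(17/9)
  reduce: (8/9)
  pull out 2: (2/9) = +1  (since 9 mod 8 = 1)
  pull out 2: (2/9) = +1  (since 9 mod 8 = 1)
  pull out 2: (2/9) = +1  (since 9 mod 8 = 1)
  (1/9) = 1
Product of signs = 1

1


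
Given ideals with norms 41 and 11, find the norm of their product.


N(IJ) = N(I) * N(J)
= 41 * 11
= 451

451


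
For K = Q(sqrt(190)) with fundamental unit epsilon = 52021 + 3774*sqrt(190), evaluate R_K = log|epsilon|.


epsilon = 52021 + 3774*sqrt(190)
= 104042.0000
R = ln(104042.0000)
= 11.5525

11.5525


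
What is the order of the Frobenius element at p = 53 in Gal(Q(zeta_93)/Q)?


The Frobenius at p in Gal(Q(zeta_n)/Q) = (Z/nZ)* is the class of p, so its order is ord_93(53), the smallest k >= 1 with 53^k = 1 mod 93.
n = 93 = 3 * 31, phi(93) = 60; the order divides phi(n).
Divisors of 60: 1, 2, 3, 4, 5, 6, 10, 12, 15, 20, 30, 60
Repeated squaring mod 93: 53^1 = 53, 53^2 = 19, 53^4 = 82, 53^8 = 28, 53^16 = 40, 53^32 = 19
Test divisors in increasing order:
  k=1: 53^1 = 53 mod 93
  k=2: 53^2 = 19 mod 93
  k=3: 53^3 = 19 * 53 = 77 mod 93
  k=4: 53^4 = 82 mod 93
  k=5: 53^5 = 82 * 53 = 68 mod 93
  k=6: 53^6 = 82 * 19 = 70 mod 93
  k=10: 53^10 = 28 * 19 = 67 mod 93
  k=12: 53^12 = 28 * 82 = 64 mod 93
  k=15: 53^15 = 28 * 82 * 19 * 53 = 92 mod 93
  k=20: 53^20 = 40 * 82 = 25 mod 93
  k=30: 53^30 = 40 * 28 * 82 * 19 = 1 mod 93  <- first divisor giving 1
Order = 30

30


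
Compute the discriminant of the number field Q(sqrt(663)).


For K = Q(sqrt(d)) with d squarefree: disc(K) = d if d = 1 mod 4, and disc(K) = 4d if d = 2 or 3 mod 4.
Here d = 663, and d mod 4 = 3.
d = 3 mod 4, not 1 (O_K = Z[sqrt(d)]), so disc(K) = 4d = 4 * (663) = 2652

2652


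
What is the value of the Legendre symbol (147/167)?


p = 167 is prime, so compute (147/167) with the reciprocity algorithm (Jacobi-symbol steps: pull out 2s via (2/n), flip via reciprocity, reduce):
  reciprocity: (147/167) -> -(167/147)
  reduce: (20/147)
  pull out 2: (2/147) = -1  (since 147 mod 8 = 3)
  pull out 2: (2/147) = -1  (since 147 mod 8 = 3)
  reciprocity: (5/147) -> +(147/5)
  reduce: (2/5)
  pull out 2: (2/5) = -1  (since 5 mod 8 = 5)
  (1/5) = 1
Product of signs = 1
(147/167) = 1

1


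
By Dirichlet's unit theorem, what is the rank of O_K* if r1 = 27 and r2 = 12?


By Dirichlet's unit theorem:
rank = r1 + r2 - 1
= 27 + 12 - 1
= 38

38


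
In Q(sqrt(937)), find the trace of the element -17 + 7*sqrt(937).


Tr(a + b*sqrt(d)) = (a + b*sqrt(d)) + (a - b*sqrt(d)) = 2a
= 2 * (-17)
= -34

-34


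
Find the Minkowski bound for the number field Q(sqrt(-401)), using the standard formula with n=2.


d = -401, d mod 4 = 3, so disc(K) = 4d = -1604; |disc(K)| = 1604
Imaginary quadratic field, so n = 2, s = r2 = 1, r1 = 0
M = (n!/n^n) * (4/pi)^s * sqrt(|disc(K)|) = (2!/2^2) * (4/pi)^1 * sqrt(1604)
= 0.5 * 1.273240 * 40.049969
= 25.4966

25.4966


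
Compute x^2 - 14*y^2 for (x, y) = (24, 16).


x^2 - d*y^2
= 24^2 - 14*16^2
= 576 - 3584
= -3008

-3008


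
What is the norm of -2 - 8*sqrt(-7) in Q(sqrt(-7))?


N(a + b*sqrt(d)) = a^2 - d*b^2
= (-2)^2 - (-7)*(-8)^2
= 4 + 448
= 452

452


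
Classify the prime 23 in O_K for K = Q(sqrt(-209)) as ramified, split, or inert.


K = Q(sqrt(-209)). Since d mod 4 = 3, disc(K) = -836.
Check p | disc: -836 mod 23 = 15.
p does not divide disc. Compute Legendre symbol (d/p):
21^((23-1)/2) mod 23 = -1
(d/p) = -1, so p is inert: (p) stays prime with e=1, f=2, g=1.
Therefore p is inert.

inert


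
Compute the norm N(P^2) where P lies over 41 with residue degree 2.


N(P^a) = p^(a*f)
= 41^(2*2)
= 41^4
= 2825761

2825761


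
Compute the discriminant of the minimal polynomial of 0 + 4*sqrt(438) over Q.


The element 0 + 4*sqrt(438) has minimal polynomial:
x^2 + 0*x - 7008
Discriminant = (0)^2 - 4*(-7008)
= 0 + 28032
= 28032

28032


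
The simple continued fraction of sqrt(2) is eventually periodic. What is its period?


Run the CF algorithm for sqrt(2).
a_0 = floor(sqrt(2)) = 1; set m_0=0, q_0=1.
Recurrence: m' = q*a - m,  q' = (d - m'^2)/q,  a' = floor((a_0 + m')/q').
  step 1: m=1, q=1, a=2
a_1 = 2*a_0 = 2, so the period closes here.
sqrt(2) = [1; 2]
Period length = 1

1


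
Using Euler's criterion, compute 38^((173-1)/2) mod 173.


p = 173 is prime and the exponent is (p-1)/2 = 86, so by Euler's criterion 38^86 = (38/173) = +1 or -1 mod 173.
Compute by square-and-multiply:
  86 = 64 + 16 + 4 + 2 (binary 1010110)
  Repeated squaring mod 173: 38^1 = 38, 38^2 = 60, 38^4 = 140, 38^8 = 51, 38^16 = 6, 38^32 = 36, 38^64 = 85
  38^86 = 38^64 * 38^16 * 38^4 * 38^2 = 85 * 6 * 140 * 60 mod 173
    85 * 6 = 510 = 164 mod 173
    164 * 140 = 22960 = 124 mod 173
    124 * 60 = 7440 = 1 mod 173
  38^86 = 1 mod 173
Result 1: 38 is a quadratic residue mod 173.
38^86 mod 173 = 1

1


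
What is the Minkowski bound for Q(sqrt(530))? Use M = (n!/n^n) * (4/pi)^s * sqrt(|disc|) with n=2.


d = 530, d mod 4 = 2, so disc(K) = 4d = 2120; |disc(K)| = 2120
Real quadratic field, so n = 2, s = r2 = 0, r1 = 2
M = (n!/n^n) * (4/pi)^s * sqrt(|disc(K)|) = (2!/2^2) * (4/pi)^0 * sqrt(2120)
= 0.5 * 1.000000 * 46.043458
= 23.0217

23.0217


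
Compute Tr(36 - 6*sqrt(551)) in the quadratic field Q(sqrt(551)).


Tr(a + b*sqrt(d)) = (a + b*sqrt(d)) + (a - b*sqrt(d)) = 2a
= 2 * (36)
= 72

72


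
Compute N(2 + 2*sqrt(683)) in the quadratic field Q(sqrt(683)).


N(a + b*sqrt(d)) = a^2 - d*b^2
= (2)^2 - (683)*(2)^2
= 4 - 2732
= -2728

-2728


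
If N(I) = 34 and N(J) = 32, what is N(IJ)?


N(IJ) = N(I) * N(J)
= 34 * 32
= 1088

1088


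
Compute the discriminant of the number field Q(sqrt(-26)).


For K = Q(sqrt(d)) with d squarefree: disc(K) = d if d = 1 mod 4, and disc(K) = 4d if d = 2 or 3 mod 4.
Here d = -26, and d mod 4 = 2.
d = 2 mod 4, not 1 (O_K = Z[sqrt(d)]), so disc(K) = 4d = 4 * (-26) = -104

-104


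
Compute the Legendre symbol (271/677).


p = 677 is prime, so compute (271/677) with the reciprocity algorithm (Jacobi-symbol steps: pull out 2s via (2/n), flip via reciprocity, reduce):
  reciprocity: (271/677) -> +(677/271)
  reduce: (135/271)
  reciprocity: (135/271) -> -(271/135)
  reduce: (1/135)
  (1/135) = 1
Product of signs = -1
(271/677) = -1

-1


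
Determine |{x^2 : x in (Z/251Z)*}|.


For prime p, the number of non-zero quadratic residues is (p-1)/2.
= (251-1)/2
= 125

125


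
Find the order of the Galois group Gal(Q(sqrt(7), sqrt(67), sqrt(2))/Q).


The 3 square roots of distinct primes are multiplicatively independent over Q,
so [K:Q] = 2^3 and Gal(K/Q) is isomorphic to (Z/2Z)^3.
|Gal| = 2^3 = 8

8


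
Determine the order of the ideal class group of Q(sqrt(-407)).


K = Q(sqrt(-407)). d mod 4 = 1, so D = disc(K) = d = -407
h(K) equals the number of primitive reduced positive-definite forms (a, b, c) = a*x^2 + b*x*y + c*y^2 with b^2 - 4ac = D,
where reduced means |b| <= a <= c, with b >= 0 whenever |b| = a or a = c, and primitive means gcd(a, b, c) = 1.
Reduced forces 3a^2 <= |D| = 407, so 1 <= a <= 11; b must have the parity of D, and c = (b^2 - D)/(4a) must be an integer >= a.
Enumerate a = 1..11, b in [-a, a]:
  a=1: (1, 1, 102)  [1]
  a=2: (2, -1, 51), (2, 1, 51)  [2]
  a=3: (3, -1, 34), (3, 1, 34)  [2]
  a=4: (4, -3, 26), (4, 3, 26)  [2]
  a=5: none
  a=6: (6, -5, 18), (6, -1, 17), (6, 1, 17), (6, 5, 18)  [4]
  a=7: none
  a=8: (8, -3, 13), (8, 3, 13)  [2]
  a=9: (9, -5, 12), (9, 5, 12)  [2]
  a=10: none
  a=11: (11, 11, 12)  [1]
Total reduced forms: 1 + 2 + 2 + 2 + 4 + 2 + 2 + 1 = 16
h = 16

16
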